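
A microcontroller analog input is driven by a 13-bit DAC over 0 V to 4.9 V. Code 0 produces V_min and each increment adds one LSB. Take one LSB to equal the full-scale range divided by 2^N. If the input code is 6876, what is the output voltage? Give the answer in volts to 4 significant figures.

4.113 V

Full-scale range = 4.9 V. LSB = 4.9 V / 2^13.
Output = V_min + (6876/8192) × range = 0 + 0.839355 × 4.9 V
      = 0 V + 4.11284 V = 4.11284 V.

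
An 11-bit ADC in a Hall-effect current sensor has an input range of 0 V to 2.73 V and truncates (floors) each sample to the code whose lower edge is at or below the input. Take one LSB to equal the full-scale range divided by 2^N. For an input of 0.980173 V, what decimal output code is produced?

Range is 2.73 V. LSB = 2.73 V / 2^11 ≈ 1.333 mV.
(V_in − V_min) × 2^11/range = (0.980173 − (0)) × 2048/2.73 = 735.309.
Floor → code = 735.

735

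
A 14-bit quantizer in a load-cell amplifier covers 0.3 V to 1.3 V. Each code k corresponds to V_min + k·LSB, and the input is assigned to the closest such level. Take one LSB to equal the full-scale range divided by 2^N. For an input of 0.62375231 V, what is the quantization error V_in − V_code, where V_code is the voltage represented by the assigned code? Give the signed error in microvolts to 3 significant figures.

Range = 1.3 − (0.3) = 1 V. LSB = 1 V / 2^14 ≈ 61.04 µV.
(V_in − V_min)/LSB = (0.62375231 − (0.3)) × 16384/1 = 5304.3578 → nearest code k = 5304.
Reconstructed level: 0.3 + 5304 × 1/16384 V = 0.62373046875 V.
Error = V_in − V_code = 0.62375231 − (0.62373046875) = +21.8 µV.

+21.8 µV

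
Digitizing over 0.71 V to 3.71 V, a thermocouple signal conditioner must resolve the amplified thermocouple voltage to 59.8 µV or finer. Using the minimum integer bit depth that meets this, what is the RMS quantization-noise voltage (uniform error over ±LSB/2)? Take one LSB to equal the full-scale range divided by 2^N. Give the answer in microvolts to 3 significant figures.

13.2 µV

Range = 3.71 − (0.71) = 3 V.
Levels needed ≥ 3/59.8 µV = 50170. 2^16 = 65536 suffices, so N_min = 16.
LSB = 3 V ÷ 2^16 = 3/65536 V = 45.776 µV.
σ_q = LSB/√12 = 45.776 µV/3.4641 = 13.2 µV.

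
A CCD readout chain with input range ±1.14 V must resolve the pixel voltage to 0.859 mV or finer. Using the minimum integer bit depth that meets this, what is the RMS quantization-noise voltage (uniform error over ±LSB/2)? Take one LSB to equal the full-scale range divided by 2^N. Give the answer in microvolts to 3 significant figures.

161 µV

Range = 1.14 − (-1.14) = 2.28 V.
Levels needed ≥ 2.28/0.859 mV = 2654. 2^12 = 4096 suffices, so N_min = 12.
Step size = 2.28/4096 V = 0.55664 mV.
V_rms = LSB/√12 = 161 µV.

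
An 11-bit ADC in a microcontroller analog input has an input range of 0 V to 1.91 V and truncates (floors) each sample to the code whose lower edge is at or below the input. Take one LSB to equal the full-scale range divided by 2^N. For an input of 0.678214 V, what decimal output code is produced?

727

V_FS = 1.91 V. LSB = 1.91 V / 2^11 ≈ 0.9326 mV.
code = ⌊(V_in − V_min)/LSB⌋ = ⌊(V_in − V_min) × 2^11 / range⌋
     = ⌊(0.678214 − (0)) × 2048 / 1.91⌋ = ⌊0.678214 × 2048/1.91⌋
     = ⌊727.216⌋ = 727.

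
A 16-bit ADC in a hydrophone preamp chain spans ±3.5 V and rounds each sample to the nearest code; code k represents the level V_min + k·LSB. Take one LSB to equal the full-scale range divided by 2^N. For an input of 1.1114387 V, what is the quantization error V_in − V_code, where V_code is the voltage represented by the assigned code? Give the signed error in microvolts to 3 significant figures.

−42.0 µV

Full-scale range = 3.5 V − (-3.5 V) = 7 V. LSB = 7 V / 2^16 ≈ 106.8 µV.
(V_in − V_min)/LSB = (1.1114387 − (-3.5)) × 65536/7 = 43173.6067 → nearest code k = 43174.
V_code = V_min + k × range/2^16 = -3.5 + 43174 × 7/65536 = 1.1114807129 V.
e = 1.1114387 − (1.1114807129) = −42.0 µV.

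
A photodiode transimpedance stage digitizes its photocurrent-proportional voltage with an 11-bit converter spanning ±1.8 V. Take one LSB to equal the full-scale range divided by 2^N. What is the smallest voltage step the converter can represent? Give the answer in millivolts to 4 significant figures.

Range = 1.8 − (-1.8) = 3.6 V.
Number of codes = 2^11 = 2048.
LSB = 3.6 V / 2^11 = 1.758 mV.

1.758 mV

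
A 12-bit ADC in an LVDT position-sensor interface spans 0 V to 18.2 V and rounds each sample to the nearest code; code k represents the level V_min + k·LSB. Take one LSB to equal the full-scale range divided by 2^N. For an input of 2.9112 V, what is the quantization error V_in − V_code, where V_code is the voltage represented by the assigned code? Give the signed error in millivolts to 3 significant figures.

+0.800 mV

V_FS = 18.2 V. LSB = 18.2 V / 2^12 ≈ 4.443 mV.
Position in LSBs: (2.9112 − (0)) × 4096/18.2 = 655.1800; rounding gives k = 655.
V_code = V_min + k × range/2^12 = 0 + 655 × 18.2/4096 = 2.910400391 V.
e = 2.9112 − (2.910400391) = +0.800 mV.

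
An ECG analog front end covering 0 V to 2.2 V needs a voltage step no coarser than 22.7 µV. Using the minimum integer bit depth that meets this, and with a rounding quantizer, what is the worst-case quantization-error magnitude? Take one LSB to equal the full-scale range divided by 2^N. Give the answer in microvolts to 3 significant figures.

Range is 2.2 V.
Required number of levels: 2.2/22.7 µV = 96916; smallest N with 2^N ≥ that is 17.
Step size = 2.2/131072 V = 16.785 µV.
|e|_max = LSB/2 = 8.39 µV.

8.39 µV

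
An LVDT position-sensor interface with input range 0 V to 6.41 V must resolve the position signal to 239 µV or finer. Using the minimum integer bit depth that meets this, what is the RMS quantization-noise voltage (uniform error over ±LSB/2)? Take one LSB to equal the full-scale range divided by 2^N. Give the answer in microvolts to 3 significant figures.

Full-scale range = 6.41 V.
6.41 V / 239 µV = 26820. Since 2^14 = 16384 and 2^15 = 32768, N = 15.
LSB = 6.41 V / 2^15 = 195.62 µV.
σ_q = LSB/√12 = 195.62 µV/3.4641 = 56.5 µV.

56.5 µV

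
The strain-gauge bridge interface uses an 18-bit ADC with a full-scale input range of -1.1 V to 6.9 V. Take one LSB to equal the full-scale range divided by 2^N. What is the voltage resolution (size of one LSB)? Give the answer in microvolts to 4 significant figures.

30.52 µV

Range = 6.9 − (-1.1) = 8 V.
2^18 = 262144 levels.
LSB = 8 V / 2^18 = 30.52 µV.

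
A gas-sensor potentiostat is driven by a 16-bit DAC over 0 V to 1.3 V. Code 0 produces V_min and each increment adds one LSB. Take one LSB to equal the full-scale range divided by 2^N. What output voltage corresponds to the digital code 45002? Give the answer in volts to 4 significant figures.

V_FS = 1.3 V. LSB = 1.3 V / 2^16.
V_out = V_min + code × LSB = 0 V + 45002 × 1.3 V / 65536
      = 0 V + 0.892679 V = 0.892679 V.

0.8927 V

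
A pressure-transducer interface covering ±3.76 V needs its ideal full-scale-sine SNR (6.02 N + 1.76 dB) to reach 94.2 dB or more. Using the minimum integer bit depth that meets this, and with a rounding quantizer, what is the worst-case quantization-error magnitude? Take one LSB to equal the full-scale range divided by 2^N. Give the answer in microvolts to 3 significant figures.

Range = 3.76 − (-3.76) = 7.52 V.
Required N = ⌈(94.2 − 1.76)/6.02⌉ = ⌈15.355⌉ = 16.
One LSB is 7.52 V / 65536 = 114.75 µV.
Max error for round-to-nearest is LSB/2 = 57.4 µV.

57.4 µV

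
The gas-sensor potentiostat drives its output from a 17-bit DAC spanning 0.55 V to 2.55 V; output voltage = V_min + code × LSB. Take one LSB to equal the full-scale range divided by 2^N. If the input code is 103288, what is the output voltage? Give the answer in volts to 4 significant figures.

2.126 V

Range = 2.55 − (0.55) = 2 V. LSB = 2 V / 2^17.
V_out = 0.55 + 103288 × (2/131072) V
      = 0.55 V + 1.57605 V = 2.12605 V.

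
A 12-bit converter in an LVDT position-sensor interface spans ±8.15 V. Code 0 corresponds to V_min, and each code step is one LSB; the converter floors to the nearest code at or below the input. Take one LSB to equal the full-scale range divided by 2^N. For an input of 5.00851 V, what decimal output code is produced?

3306

The full-scale span is 8.15 − (-8.15) = 16.3 V. LSB = 16.3 V / 2^12 ≈ 3.979 mV.
code = ⌊(V_in − V_min)/LSB⌋ = ⌊(V_in − V_min) × 2^12 / range⌋
     = ⌊(5.00851 − (-8.15)) × 4096 / 16.3⌋ = ⌊13.15851 × 4096/16.3⌋
     = ⌊3306.580⌋ = 3306.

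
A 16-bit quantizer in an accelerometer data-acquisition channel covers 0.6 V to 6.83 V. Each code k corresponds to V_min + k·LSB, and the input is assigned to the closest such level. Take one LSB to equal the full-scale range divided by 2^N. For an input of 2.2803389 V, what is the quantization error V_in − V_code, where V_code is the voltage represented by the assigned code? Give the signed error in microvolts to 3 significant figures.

+18.5 µV

Span: 6.83 V − (0.6 V) = 6.23 V. LSB = 6.23 V / 2^16 ≈ 95.06 µV.
Position in LSBs: (2.2803389 − (0.6)) × 65536/6.23 = 17676.1942; rounding gives k = 17676.
V_code = V_min + k × range/2^16 = 0.6 + 17676 × 6.23/65536 = 2.2803204346 V.
e = 2.2803389 − (2.2803204346) = +18.5 µV.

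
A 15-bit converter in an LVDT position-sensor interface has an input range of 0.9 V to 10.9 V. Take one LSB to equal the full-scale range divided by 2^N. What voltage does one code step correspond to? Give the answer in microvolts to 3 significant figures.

305 µV

Full-scale range = 10.9 V − (0.9 V) = 10 V.
There are 2^15 = 32768 steps.
LSB = 10 V ÷ 2^15 = 10/32768 V = 305 µV.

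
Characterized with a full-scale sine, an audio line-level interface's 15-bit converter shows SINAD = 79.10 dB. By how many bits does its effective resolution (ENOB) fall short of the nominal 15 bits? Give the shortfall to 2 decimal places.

2.15 bits

N_eff = (79.10 − 1.76)/6.02 = 12.8472 bits.
Shortfall = 15 − 12.8472 = 2.1528 bits.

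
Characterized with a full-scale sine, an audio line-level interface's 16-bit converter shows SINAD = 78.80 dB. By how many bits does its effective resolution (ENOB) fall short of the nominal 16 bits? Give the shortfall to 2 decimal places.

3.20 bits

ENOB = (SINAD − 1.76)/6.02 = (78.80 − 1.76)/6.02 = 12.7973 bits.
16 − 12.7973 = 3.20 bits below nominal.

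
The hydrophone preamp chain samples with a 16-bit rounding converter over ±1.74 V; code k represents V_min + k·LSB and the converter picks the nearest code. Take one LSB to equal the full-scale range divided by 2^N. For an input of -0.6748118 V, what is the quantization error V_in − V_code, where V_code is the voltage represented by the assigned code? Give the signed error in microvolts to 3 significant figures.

−9.55 µV

Full-scale range = 1.74 V − (-1.74 V) = 3.48 V. LSB = 3.48 V / 2^16 ≈ 53.10 µV.
Position in LSBs: (-0.6748118 − (-1.74)) × 65536/3.48 = 20059.8201; rounding gives k = 20060.
Reconstructed level: -1.74 + 20060 × 3.48/65536 V = -0.67480224609 V.
Error = V_in − V_code = -0.6748118 − (-0.67480224609) = −9.55 µV.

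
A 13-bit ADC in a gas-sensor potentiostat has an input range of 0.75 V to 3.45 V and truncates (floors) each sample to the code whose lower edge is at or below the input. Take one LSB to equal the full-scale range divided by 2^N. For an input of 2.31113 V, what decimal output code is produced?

The full-scale span is 3.45 − (0.75) = 2.7 V. LSB = 2.7 V / 2^13 ≈ 329.6 µV.
V_in − V_min = 2.31113 − (0.75) = 1.56113 V.
Divide by LSB: 1.56113 × 8192/2.7 = 4736.5841.
Truncating gives code 4736.

4736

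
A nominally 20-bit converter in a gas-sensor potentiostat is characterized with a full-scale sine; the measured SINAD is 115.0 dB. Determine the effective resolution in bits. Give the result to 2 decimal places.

18.81 bits

ENOB = (SINAD − 1.76) / 6.02 = (115.0 − 1.76) / 6.02 = 113.24 / 6.02 = 18.8106.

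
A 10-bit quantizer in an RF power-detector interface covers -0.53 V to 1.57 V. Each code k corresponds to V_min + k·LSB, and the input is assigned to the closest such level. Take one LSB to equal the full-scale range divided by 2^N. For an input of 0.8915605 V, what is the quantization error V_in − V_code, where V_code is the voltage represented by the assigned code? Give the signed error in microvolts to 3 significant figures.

+369 µV

Full-scale range = 1.57 V − (-0.53 V) = 2.1 V. LSB = 2.1 V / 2^10 ≈ 2.051 mV.
Position in LSBs: (0.8915605 − (-0.53)) × 1024/2.1 = 693.1800; rounding gives k = 693.
Reconstructed level: -0.53 + 693 × 2.1/1024 V = 0.8911914063 V.
e = 0.8915605 − (0.8911914063) = +369 µV.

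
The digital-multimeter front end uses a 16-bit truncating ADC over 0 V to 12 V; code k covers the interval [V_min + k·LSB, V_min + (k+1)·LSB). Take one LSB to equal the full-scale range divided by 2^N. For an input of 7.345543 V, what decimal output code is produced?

Range is 12 V. LSB = 12 V / 2^16 ≈ 183.1 µV.
code = ⌊(V_in − V_min)/LSB⌋ = ⌊(V_in − V_min) × 2^16 / range⌋
     = ⌊(7.345543 − (0)) × 65536 / 12⌋ = ⌊7.345543 × 65536/12⌋
     = ⌊40116.459⌋ = 40116.

40116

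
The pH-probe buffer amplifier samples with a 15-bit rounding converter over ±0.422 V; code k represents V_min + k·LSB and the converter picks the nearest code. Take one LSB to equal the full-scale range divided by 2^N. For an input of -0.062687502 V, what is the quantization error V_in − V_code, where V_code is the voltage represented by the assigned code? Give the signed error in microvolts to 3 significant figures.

Range = 0.422 − (-0.422) = 0.844 V. LSB = 0.844 V / 2^15 ≈ 25.76 µV.
(V_in − V_min)/LSB = (-0.062687502 − (-0.422)) × 32768/0.844 = 13950.1800 → nearest code k = 13950.
V_code = V_min + k × range/2^15 = -0.422 + 13950 × 0.844/32768 = -0.062692138672 V.
Error = V_in − V_code = -0.062687502 − (-0.062692138672) = +4.64 µV.

+4.64 µV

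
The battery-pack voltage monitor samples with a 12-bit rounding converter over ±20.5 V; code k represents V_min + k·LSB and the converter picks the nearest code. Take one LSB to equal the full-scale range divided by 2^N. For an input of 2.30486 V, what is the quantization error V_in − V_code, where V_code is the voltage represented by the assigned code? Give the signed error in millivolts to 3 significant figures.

Full-scale range = 20.5 V − (-20.5 V) = 41 V. LSB = 41 V / 2^12 ≈ 10.01 mV.
(2.30486 − (-20.5)) / LSB = 22.80486 × 4096/41 = 2278.2611. Nearest integer: k = 2278.
V_code = V_min + k × range/2^12 = -20.5 + 2278 × 41/4096 = 2.302246094 V.
Error = V_in − V_code = 2.30486 − (2.302246094) = +2.61 mV.

+2.61 mV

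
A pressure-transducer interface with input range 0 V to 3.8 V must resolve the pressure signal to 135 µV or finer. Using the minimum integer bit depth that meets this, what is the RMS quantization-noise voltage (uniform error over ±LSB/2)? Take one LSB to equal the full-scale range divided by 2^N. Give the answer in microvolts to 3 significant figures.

33.5 µV

Range is 3.8 V.
Required number of levels: 3.8/135 µV = 28148; smallest N with 2^N ≥ that is 15.
LSB = 3.8 V ÷ 2^15 = 3.8/32768 V = 115.97 µV.
σ_q = LSB/√12 = 115.97 µV/3.4641 = 33.5 µV.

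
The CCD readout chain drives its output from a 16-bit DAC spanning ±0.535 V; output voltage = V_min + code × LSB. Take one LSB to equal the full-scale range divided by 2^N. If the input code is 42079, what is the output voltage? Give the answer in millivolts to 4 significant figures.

152.0 mV

Span: 0.535 V − (-0.535 V) = 1.07 V. LSB = 1.07 V / 2^16.
V_out = V_min + code × LSB = -0.535 V + 42079 × 1.07 V / 65536
      = -0.535 V + 0.687020 V = 0.152020 V.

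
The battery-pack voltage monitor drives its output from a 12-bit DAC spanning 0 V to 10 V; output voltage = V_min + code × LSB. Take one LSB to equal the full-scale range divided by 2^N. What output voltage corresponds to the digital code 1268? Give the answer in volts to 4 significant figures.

3.096 V

Range is 10 V. LSB = 10 V / 2^12.
V_out = 0 + 1268 × (10/4096) V
      = 0 + 3.09570 = 3.09570 V.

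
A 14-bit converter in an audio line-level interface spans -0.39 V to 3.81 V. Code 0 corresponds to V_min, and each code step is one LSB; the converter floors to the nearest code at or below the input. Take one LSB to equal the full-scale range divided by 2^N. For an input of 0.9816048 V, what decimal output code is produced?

5350

Span: 3.81 V − (-0.39 V) = 4.2 V. LSB = 4.2 V / 2^14 ≈ 256.3 µV.
V_in − V_min = 0.9816048 − (-0.39) = 1.3716048 V.
Divide by LSB: 1.3716048 × 16384/4.2 = 5350.5650.
Truncating gives code 5350.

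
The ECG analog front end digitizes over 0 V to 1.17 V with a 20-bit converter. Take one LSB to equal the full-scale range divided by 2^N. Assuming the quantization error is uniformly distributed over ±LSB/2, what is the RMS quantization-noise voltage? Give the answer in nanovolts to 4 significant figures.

322.1 nV

Range is 1.17 V.
One LSB is 1.17 V / 1048576 = 1.11580 µV.
σ_q = LSB/√12 = 1.11580 µV/3.4641 = 322.1 nV.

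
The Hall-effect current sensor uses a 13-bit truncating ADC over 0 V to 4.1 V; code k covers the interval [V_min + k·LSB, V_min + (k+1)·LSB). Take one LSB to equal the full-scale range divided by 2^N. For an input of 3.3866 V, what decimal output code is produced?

Full-scale range = 4.1 V. LSB = 4.1 V / 2^13 ≈ 0.5005 mV.
(V_in − V_min) × 2^13/range = (3.3866 − (0)) × 8192/4.1 = 6766.592.
Floor → code = 6766.

6766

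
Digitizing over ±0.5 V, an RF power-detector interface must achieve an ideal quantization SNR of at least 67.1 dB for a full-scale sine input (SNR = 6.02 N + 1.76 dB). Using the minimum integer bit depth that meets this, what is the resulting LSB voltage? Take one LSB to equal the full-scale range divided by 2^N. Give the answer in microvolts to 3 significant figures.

The full-scale span is 0.5 − (-0.5) = 1 V.
6.02 N + 1.76 ≥ 67.1 gives N ≥ 10.854, so the minimum integer is 11.
LSB = 1 V / 2^11 = 488 µV.

488 µV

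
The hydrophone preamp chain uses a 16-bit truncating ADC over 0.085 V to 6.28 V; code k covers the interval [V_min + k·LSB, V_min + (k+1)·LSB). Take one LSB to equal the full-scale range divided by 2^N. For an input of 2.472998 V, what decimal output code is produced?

Span: 6.28 V − (0.085 V) = 6.195 V. LSB = 6.195 V / 2^16 ≈ 94.53 µV.
V_in − V_min = 2.472998 − (0.085) = 2.387998 V.
Divide by LSB: 2.387998 × 65536/6.195 = 25262.2820.
Truncating gives code 25262.

25262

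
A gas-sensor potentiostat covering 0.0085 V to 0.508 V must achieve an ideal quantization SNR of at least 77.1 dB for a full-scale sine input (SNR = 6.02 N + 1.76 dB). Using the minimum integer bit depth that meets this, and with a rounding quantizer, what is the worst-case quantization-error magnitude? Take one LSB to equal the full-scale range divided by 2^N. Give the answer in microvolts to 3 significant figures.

Span: 0.508 V − (0.0085 V) = 0.4995 V.
Solving 6.02 N ≥ 77.1 − 1.76: N ≥ 12.515. Round up → N = 13.
LSB = 0.4995 V ÷ 2^13 = 0.4995/8192 V = 60.974 µV.
Max error for round-to-nearest is LSB/2 = 30.5 µV.

30.5 µV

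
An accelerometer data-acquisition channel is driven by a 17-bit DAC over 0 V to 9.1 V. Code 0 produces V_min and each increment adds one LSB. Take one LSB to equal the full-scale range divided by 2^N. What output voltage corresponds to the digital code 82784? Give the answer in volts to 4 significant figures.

Range is 9.1 V. LSB = 9.1 V / 2^17.
V_out = V_min + code × LSB = 0 V + 82784 × 9.1 V / 131072
      = 0 + 5.74749 = 5.74749 V.

5.747 V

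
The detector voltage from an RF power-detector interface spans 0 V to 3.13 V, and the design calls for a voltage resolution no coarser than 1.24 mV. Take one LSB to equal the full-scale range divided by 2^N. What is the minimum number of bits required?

Span = 3.13 V.
Need 2^N ≥ 3.13 V / 1.24 mV = 2524 → N_min = 12.

12 bits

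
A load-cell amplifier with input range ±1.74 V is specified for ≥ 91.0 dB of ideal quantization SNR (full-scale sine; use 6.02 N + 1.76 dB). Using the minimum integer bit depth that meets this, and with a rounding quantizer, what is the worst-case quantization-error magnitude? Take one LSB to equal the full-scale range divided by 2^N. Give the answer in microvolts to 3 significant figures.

Span: 1.74 V − (-1.74 V) = 3.48 V.
Solving 6.02 N ≥ 91.0 − 1.76: N ≥ 14.824. Round up → N = 15.
LSB = 3.48 V / 2^15 = 106.20 µV.
Half an LSB is 53.1 µV.

53.1 µV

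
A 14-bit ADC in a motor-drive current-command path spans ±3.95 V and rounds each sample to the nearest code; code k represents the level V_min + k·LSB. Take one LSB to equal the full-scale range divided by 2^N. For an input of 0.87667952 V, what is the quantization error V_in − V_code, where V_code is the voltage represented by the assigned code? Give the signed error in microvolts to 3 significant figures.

Span: 3.95 V − (-3.95 V) = 7.9 V. LSB = 7.9 V / 2^14 ≈ 482.2 µV.
Position in LSBs: (0.87667952 − (-3.95)) × 16384/7.9 = 10010.1667; rounding gives k = 10010.
V_code = V_min + k × range/2^14 = -3.95 + 10010 × 7.9/16384 = 0.87659912109 V.
V_in − V_code = 0.87667952 − (0.87659912109) = +80.4 µV.

+80.4 µV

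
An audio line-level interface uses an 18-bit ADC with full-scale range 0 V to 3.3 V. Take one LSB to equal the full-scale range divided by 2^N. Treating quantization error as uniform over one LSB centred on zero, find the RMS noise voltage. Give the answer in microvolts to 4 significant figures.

V_FS = 3.3 V.
LSB = 3.3 V ÷ 2^18 = 3.3/262144 V = 12.5885 µV.
RMS of a uniform error over width LSB is LSB/√12 = 3.634 µV.

3.634 µV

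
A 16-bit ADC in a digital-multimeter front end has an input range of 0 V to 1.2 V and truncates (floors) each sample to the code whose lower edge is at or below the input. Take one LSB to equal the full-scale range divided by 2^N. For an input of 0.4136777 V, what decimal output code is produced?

22592

Range is 1.2 V. LSB = 1.2 V / 2^16 ≈ 18.31 µV.
V_in − V_min = 0.4136777 − (0) = 0.4136777 V.
Divide by LSB: 0.4136777 × 65536/1.2 = 22592.3181.
Truncating gives code 22592.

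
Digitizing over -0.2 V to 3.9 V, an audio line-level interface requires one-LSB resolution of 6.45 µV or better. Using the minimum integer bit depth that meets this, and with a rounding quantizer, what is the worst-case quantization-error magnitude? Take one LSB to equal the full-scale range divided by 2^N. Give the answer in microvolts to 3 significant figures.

Span: 3.9 V − (-0.2 V) = 4.1 V.
Need 2^N ≥ 4.1 V / 6.45 µV = 635700 → N_min = 20.
One LSB is 4.1 V / 1048576 = 3.9101 µV.
|e|_max = LSB/2 = 1.96 µV.

1.96 µV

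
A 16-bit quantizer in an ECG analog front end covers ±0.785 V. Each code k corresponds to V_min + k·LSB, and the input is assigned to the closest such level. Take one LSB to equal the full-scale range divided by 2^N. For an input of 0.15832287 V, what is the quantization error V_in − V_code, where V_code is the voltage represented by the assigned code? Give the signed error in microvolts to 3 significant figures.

−4.31 µV

Span: 0.785 V − (-0.785 V) = 1.57 V. LSB = 1.57 V / 2^16 ≈ 23.96 µV.
Position in LSBs: (0.15832287 − (-0.785)) × 65536/1.57 = 39376.8201; rounding gives k = 39377.
V_code = -0.785 + (39377/65536) × 1.57 = 0.15832717896 V.
e = 0.15832287 − (0.15832717896) = −4.31 µV.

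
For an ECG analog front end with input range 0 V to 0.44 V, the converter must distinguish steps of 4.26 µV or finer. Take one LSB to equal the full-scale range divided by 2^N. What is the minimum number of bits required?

Span = 0.44 V.
0.44 V / 4.26 µV = 103300. Since 2^16 = 65536 and 2^17 = 131072, N = 17.

17 bits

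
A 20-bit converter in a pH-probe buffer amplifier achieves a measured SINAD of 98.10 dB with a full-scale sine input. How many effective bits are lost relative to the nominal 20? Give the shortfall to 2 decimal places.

ENOB = (SINAD − 1.76)/6.02 = (98.10 − 1.76)/6.02 = 16.0033 bits.
Shortfall = 20 − 16.0033 = 3.9967 bits.

4.00 bits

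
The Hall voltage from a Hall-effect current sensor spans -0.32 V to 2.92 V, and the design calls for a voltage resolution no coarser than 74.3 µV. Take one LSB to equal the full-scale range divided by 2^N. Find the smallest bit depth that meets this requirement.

16 bits

Span: 2.92 V − (-0.32 V) = 3.24 V.
Required number of levels: 3.24/74.3 µV = 43607; smallest N with 2^N ≥ that is 16.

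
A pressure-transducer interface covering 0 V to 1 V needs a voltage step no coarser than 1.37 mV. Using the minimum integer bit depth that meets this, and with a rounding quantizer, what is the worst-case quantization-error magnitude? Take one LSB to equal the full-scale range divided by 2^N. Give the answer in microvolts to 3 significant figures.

488 µV

Full-scale range = 1 V.
1 V / 1.37 mV = 729.9. Since 2^9 = 512 and 2^10 = 1024, N = 10.
LSB = 1 V ÷ 2^10 = 1/1024 V = 0.97656 mV.
Half an LSB is 488 µV.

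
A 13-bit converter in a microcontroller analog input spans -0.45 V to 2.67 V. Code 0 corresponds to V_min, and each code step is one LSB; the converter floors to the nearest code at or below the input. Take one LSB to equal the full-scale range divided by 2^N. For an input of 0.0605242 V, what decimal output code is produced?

1340

Span: 2.67 V − (-0.45 V) = 3.12 V. LSB = 3.12 V / 2^13 ≈ 380.9 µV.
(V_in − V_min) × 2^13/range = (0.0605242 − (-0.45)) × 8192/3.12 = 1340.453.
Floor → code = 1340.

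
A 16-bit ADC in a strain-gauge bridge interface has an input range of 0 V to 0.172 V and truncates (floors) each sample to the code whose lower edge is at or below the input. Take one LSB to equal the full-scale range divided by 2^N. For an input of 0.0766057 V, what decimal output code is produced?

Full-scale range = 0.172 V. LSB = 0.172 V / 2^16 ≈ 2.625 µV.
V_in − V_min = 0.0766057 − (0) = 0.0766057 V.
Divide by LSB: 0.0766057 × 65536/0.172 = 29188.5532.
Truncating gives code 29188.

29188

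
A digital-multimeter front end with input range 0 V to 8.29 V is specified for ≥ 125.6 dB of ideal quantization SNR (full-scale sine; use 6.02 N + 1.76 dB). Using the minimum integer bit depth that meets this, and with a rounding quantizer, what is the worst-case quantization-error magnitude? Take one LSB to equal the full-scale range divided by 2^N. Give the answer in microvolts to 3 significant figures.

Full-scale range = 8.29 V.
N ≥ (125.6 − 1.76)/6.02 = 20.571 → N_min = 21.
One LSB is 8.29 V / 2097152 = 3.9530 µV.
Half an LSB is 1.98 µV.

1.98 µV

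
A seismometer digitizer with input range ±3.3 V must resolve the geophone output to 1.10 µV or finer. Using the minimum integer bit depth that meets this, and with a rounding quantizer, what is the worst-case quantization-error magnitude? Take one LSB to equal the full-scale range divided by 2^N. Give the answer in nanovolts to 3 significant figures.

The full-scale span is 3.3 − (-3.3) = 6.6 V.
Required number of levels: 6.6/1.10 µV = 6.0000e6; smallest N with 2^N ≥ that is 23.
One LSB is 6.6 V / 8388608 = 0.78678 µV.
|e|_max = LSB/2 = 393 nV.

393 nV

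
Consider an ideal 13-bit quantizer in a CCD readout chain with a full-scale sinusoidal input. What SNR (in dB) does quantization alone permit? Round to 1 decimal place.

80.0 dB

SNR = 6.02·13 + 1.76 = 80.02 dB.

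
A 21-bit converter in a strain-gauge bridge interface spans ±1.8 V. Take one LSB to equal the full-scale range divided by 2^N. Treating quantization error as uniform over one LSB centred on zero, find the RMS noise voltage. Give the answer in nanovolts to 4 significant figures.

495.5 nV

The full-scale span is 1.8 − (-1.8) = 3.6 V.
LSB = 3.6 V ÷ 2^21 = 3.6/2097152 V = 1.71661 µV.
For a uniform distribution on [−LSB/2, +LSB/2], V_rms = LSB/√12 = 1.71661 µV/3.4641 = 495.5 nV.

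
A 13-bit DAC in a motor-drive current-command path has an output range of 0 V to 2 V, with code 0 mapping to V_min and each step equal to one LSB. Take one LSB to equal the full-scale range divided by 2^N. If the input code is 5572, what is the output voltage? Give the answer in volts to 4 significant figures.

Full-scale range = 2 V. LSB = 2 V / 2^13.
V_out = 0 + 5572 × (2/8192) V
      = 0 + 1.36035 = 1.36035 V.

1.360 V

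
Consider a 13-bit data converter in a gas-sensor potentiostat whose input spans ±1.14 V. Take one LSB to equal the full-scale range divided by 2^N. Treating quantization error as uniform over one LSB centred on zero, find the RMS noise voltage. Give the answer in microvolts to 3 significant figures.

Full-scale range = 1.14 V − (-1.14 V) = 2.28 V.
Step size = 2.28/8192 V = 278.32 µV.
σ_q = LSB/√12 = 278.32 µV/3.4641 = 80.3 µV.

80.3 µV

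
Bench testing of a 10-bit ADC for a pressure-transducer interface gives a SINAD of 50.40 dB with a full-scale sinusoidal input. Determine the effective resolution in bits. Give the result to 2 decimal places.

ENOB = (SINAD − 1.76) / 6.02 = (50.40 − 1.76) / 6.02 = 48.64 / 6.02 = 8.0797.

8.08 bits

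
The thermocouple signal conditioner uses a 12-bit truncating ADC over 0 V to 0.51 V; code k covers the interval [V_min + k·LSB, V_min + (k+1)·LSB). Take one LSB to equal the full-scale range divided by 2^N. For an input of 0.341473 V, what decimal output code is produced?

2742

V_FS = 0.51 V. LSB = 0.51 V / 2^12 ≈ 124.5 µV.
(V_in − V_min) × 2^12/range = (0.341473 − (0)) × 4096/0.51 = 2742.497.
Floor → code = 2742.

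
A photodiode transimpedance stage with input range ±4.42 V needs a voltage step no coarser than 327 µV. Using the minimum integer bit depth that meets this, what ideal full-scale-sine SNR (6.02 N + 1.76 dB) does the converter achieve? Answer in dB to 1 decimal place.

Full-scale range = 4.42 V − (-4.42 V) = 8.84 V.
Need 2^N ≥ 8.84 V / 327 µV = 27030 → N_min = 15.
SNR = 6.02 × 15 + 1.76 = 92.06 dB.

92.1 dB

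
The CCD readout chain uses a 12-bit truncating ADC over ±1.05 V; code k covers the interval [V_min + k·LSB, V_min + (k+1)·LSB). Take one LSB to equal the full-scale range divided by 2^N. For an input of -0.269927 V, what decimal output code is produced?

1521

Span: 1.05 V − (-1.05 V) = 2.1 V. LSB = 2.1 V / 2^12 ≈ 0.5127 mV.
(V_in − V_min) × 2^12/range = (-0.269927 − (-1.05)) × 4096/2.1 = 1521.514.
Floor → code = 1521.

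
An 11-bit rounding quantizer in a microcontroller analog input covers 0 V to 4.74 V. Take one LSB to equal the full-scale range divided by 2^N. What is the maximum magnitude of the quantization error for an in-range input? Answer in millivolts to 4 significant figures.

1.157 mV

V_FS = 4.74 V.
One LSB is 4.74 V / 2048 = 2.31445 mV.
|e|_max = LSB/2 = 1.157 mV.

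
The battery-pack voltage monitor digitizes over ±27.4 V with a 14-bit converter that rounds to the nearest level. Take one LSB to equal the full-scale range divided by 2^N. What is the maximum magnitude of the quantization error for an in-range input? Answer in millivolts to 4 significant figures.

Span: 27.4 V − (-27.4 V) = 54.8 V.
One LSB is 54.8 V / 16384 = 3.34473 mV.
|e|_max = LSB/2 = 1.672 mV.

1.672 mV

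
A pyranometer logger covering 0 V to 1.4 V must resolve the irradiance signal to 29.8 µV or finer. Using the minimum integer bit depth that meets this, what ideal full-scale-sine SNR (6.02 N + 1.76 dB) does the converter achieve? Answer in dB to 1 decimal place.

Range is 1.4 V.
Required number of levels: 1.4/29.8 µV = 46980; smallest N with 2^N ≥ that is 16.
Ideal SNR at N = 16: 6.02·16 + 1.76 = 98.1 dB.

98.1 dB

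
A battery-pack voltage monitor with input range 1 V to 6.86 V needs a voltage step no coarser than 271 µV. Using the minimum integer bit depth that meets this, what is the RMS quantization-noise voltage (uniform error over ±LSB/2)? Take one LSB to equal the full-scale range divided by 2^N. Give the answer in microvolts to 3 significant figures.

51.6 µV

Span: 6.86 V − (1 V) = 5.86 V.
Required number of levels: 5.86/271 µV = 21624; smallest N with 2^N ≥ that is 15.
LSB = 5.86 V / 2^15 = 178.83 µV.
RMS noise = LSB/√12 = 51.6 µV.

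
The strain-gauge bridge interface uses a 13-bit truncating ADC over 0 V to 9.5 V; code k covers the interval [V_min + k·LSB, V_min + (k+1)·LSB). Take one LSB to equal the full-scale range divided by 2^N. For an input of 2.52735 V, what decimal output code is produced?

Full-scale range = 9.5 V. LSB = 9.5 V / 2^13 ≈ 1.160 mV.
V_in − V_min = 2.52735 − (0) = 2.52735 V.
Divide by LSB: 2.52735 × 8192/9.5 = 2179.3738.
Truncating gives code 2179.

2179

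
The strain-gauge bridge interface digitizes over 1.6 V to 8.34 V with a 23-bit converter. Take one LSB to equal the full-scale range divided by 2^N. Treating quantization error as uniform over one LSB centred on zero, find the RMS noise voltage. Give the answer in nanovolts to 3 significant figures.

232 nV

The full-scale span is 8.34 − (1.6) = 6.74 V.
Step size = 6.74/8388608 V = 0.80347 µV.
RMS of a uniform error over width LSB is LSB/√12 = 232 nV.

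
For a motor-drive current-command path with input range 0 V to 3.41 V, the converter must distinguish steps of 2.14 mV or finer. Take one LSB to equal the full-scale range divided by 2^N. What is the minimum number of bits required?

Range is 3.41 V.
Required number of levels: 3.41/2.14 mV = 1593.5; smallest N with 2^N ≥ that is 11.

11 bits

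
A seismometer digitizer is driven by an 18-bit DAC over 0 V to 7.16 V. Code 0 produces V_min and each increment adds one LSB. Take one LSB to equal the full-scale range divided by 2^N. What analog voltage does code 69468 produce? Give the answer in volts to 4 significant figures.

1.897 V

V_FS = 7.16 V. LSB = 7.16 V / 2^18.
V_out = 0 + 69468 × (7.16/262144) V
      = 0 + 1.89740 = 1.89740 V.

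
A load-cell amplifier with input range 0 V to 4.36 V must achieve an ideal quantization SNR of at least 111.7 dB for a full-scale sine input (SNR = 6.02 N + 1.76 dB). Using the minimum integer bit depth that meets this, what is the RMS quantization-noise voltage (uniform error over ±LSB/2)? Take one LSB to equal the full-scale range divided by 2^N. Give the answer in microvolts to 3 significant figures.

2.40 µV

Range is 4.36 V.
6.02 N + 1.76 ≥ 111.7 gives N ≥ 18.262, so the minimum integer is 19.
LSB = 4.36 V ÷ 2^19 = 4.36/524288 V = 8.3160 µV.
σ_q = LSB/√12 = 8.3160 µV/3.4641 = 2.40 µV.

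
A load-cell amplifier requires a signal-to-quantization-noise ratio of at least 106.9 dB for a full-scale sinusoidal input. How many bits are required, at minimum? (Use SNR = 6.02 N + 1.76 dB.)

18 bits

6.02 N + 1.76 ≥ 106.9 gives N ≥ 17.465, so the minimum integer is 18.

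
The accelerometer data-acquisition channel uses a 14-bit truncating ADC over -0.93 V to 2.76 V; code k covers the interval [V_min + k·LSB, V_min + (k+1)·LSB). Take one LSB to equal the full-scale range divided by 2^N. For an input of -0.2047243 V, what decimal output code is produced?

The full-scale span is 2.76 − (-0.93) = 3.69 V. LSB = 3.69 V / 2^14 ≈ 225.2 µV.
code = ⌊(V_in − V_min)/LSB⌋ = ⌊(V_in − V_min) × 2^14 / range⌋
     = ⌊(-0.2047243 − (-0.93)) × 16384 / 3.69⌋ = ⌊0.7252757 × 16384/3.69⌋
     = ⌊3220.303⌋ = 3220.

3220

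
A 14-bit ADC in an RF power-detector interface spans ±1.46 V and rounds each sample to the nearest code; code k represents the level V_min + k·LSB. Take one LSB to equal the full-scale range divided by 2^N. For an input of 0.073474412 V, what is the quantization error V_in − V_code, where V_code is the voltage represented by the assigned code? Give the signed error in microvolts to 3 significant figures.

+46.7 µV

Range = 1.46 − (-1.46) = 2.92 V. LSB = 2.92 V / 2^14 ≈ 178.2 µV.
(0.073474412 − (-1.46)) / LSB = 1.533474412 × 16384/2.92 = 8604.2619. Nearest integer: k = 8604.
V_code = -1.46 + (8604/16384) × 2.92 = 0.073427734375 V.
e = 0.073474412 − (0.073427734375) = +46.7 µV.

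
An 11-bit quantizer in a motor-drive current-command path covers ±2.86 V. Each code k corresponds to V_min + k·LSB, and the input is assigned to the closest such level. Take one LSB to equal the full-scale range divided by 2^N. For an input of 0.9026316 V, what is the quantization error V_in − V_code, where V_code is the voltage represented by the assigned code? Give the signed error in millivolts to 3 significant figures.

+0.503 mV

Span: 2.86 V − (-2.86 V) = 5.72 V. LSB = 5.72 V / 2^11 ≈ 2.793 mV.
(0.9026316 − (-2.86)) / LSB = 3.7626316 × 2048/5.72 = 1347.1800. Nearest integer: k = 1347.
V_code = -2.86 + (1347/2048) × 5.72 = 0.9021289063 V.
Error = V_in − V_code = 0.9026316 − (0.9021289063) = +0.503 mV.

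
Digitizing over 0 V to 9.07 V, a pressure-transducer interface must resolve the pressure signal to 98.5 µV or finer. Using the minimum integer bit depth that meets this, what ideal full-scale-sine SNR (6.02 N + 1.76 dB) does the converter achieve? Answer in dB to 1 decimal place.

Range is 9.07 V.
Required number of levels: 9.07/98.5 µV = 92081; smallest N with 2^N ≥ that is 17.
SNR = 6.02 × 17 + 1.76 = 104.10 dB.

104.1 dB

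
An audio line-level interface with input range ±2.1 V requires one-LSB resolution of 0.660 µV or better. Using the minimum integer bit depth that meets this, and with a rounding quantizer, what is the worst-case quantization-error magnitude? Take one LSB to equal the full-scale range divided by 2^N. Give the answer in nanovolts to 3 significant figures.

250 nV

Range = 2.1 − (-2.1) = 4.2 V.
4.2 V / 0.660 µV = 6.364e6. Since 2^22 = 4194304 and 2^23 = 8388608, N = 23.
LSB = 4.2 V ÷ 2^23 = 4.2/8388608 V = 0.50068 µV.
Half an LSB is 250 nV.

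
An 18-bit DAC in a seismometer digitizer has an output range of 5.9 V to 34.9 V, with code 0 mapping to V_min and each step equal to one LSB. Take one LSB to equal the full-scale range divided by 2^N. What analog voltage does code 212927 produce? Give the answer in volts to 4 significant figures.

29.46 V

Range = 34.9 − (5.9) = 29 V. LSB = 29 V / 2^18.
V_out = V_min + code × LSB = 5.9 V + 212927 × 29 V / 262144
      = 5.9 + 23.5553 = 29.4553 V.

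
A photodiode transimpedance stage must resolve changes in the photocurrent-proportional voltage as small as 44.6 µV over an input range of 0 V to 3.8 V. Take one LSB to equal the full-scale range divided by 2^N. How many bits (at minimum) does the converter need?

Range is 3.8 V.
Need 2^N ≥ 3.8 V / 44.6 µV = 85200 → N_min = 17.

17 bits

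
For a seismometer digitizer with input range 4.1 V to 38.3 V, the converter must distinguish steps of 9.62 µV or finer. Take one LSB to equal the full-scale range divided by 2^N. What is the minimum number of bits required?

22 bits

Span: 38.3 V − (4.1 V) = 34.2 V.
Required number of levels: 34.2/9.62 µV = 3.5551e6; smallest N with 2^N ≥ that is 22.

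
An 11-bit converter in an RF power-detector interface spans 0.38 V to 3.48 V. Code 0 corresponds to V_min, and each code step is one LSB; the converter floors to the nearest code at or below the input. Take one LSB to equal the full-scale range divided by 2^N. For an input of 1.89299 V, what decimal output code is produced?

999

The full-scale span is 3.48 − (0.38) = 3.1 V. LSB = 3.1 V / 2^11 ≈ 1.514 mV.
(V_in − V_min) × 2^11/range = (1.89299 − (0.38)) × 2048/3.1 = 999.550.
Floor → code = 999.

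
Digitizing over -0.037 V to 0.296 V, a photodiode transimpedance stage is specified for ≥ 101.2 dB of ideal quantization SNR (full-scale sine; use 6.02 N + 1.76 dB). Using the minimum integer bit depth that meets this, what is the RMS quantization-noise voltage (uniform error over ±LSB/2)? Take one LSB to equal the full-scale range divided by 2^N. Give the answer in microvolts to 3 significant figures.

Full-scale range = 0.296 V − (-0.037 V) = 0.333 V.
Solving 6.02 N ≥ 101.2 − 1.76: N ≥ 16.518. Round up → N = 17.
LSB = 0.333 V ÷ 2^17 = 0.333/131072 V = 2.5406 µV.
V_rms = LSB/√12 = 0.733 µV.

0.733 µV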